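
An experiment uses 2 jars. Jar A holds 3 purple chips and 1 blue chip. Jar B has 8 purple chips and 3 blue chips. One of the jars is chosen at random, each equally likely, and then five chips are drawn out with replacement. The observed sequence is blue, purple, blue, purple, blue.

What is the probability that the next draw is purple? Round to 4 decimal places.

0.7375

Compute the likelihood of the observed sequence for each case: P(data | jar A) = (1/4)(3/4)(1/4)(3/4)(1/4) = 0.0087891; P(data | jar B) = (3/11)(8/11)(3/11)(8/11)(3/11) = 0.01073.
Multiplying each by its prior: 1/2 · 0.0087891 = 0.0043945, 1/2 · 0.01073 = 0.0053648; these sum to 0.0097593.
Normalising, the posterior is P(jar A | data) = 0.45029, P(jar B | data) = 0.54971.
Averaging over the posterior, P(purple next | data) = (3/4)(0.45029) + (8/11)(0.54971) = 0.73751.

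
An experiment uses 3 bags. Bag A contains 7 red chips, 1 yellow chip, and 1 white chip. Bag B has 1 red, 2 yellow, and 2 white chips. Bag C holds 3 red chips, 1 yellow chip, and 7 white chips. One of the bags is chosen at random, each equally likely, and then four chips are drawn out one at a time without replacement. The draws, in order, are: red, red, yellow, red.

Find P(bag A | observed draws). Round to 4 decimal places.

0.9892

Compute the likelihood of the observed sequence for each case: P(data | bag A) = (7/9)(6/8)(1/7)(5/6) = 0.069444; P(data | bag B) = (1/5)(0/4) = 0; P(data | bag C) = (3/11)(2/10)(1/9)(1/8) = 0.00075758.
Weighting by the prior gives 1/3 · 0.069444 = 0.023148, 1/3 · 0 = 0, 1/3 · 0.00075758 = 0.00025253; summing to 0.023401.
So P(bag A | data) = (0.023148) / (0.023401) = 0.98921.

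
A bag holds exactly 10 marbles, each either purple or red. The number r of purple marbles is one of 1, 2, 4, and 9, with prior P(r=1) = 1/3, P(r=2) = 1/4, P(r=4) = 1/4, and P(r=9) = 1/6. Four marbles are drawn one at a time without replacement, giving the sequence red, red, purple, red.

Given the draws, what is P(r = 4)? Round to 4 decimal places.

0.2632

Compute the likelihood of the observed sequence for each case: P(data | r = 1) = (9/10)(8/9)(1/8)(7/7) = 1/10; P(data | r = 2) = (8/10)(7/9)(2/8)(6/7) = 2/15; P(data | r = 4) = (6/10)(5/9)(4/8)(4/7) = 2/21; P(data | r = 9) = (1/10)(0/9) = 0.
Multiplying each by its prior: 1/3 · 1/10 = 1/30, 1/4 · 2/15 = 1/30, 1/4 · 2/21 = 1/42, 1/6 · 0 = 0; summing to 19/210.
Therefore the posterior P(r = 4 | data) = (1/42) / (19/210) = 5/19.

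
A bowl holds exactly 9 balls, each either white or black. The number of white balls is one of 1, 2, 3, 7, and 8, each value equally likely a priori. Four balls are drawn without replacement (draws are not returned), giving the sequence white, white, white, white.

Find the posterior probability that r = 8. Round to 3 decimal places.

0.667

For each hypothesis, P(data | H) works out to: P(data | r = 1) = (1/9)(0/8) = 0; P(data | r = 2) = (2/9)(1/8)(0/7) = 0; P(data | r = 3) = (3/9)(2/8)(1/7)(0/6) = 0; P(data | r = 7) = (7/9)(6/8)(5/7)(4/6) = 5/18; P(data | r = 8) = (8/9)(7/8)(6/7)(5/6) = 5/9.
Multiplying each by its prior: 1/5 · 0 = 0, 1/5 · 0 = 0, 1/5 · 0 = 0, 1/5 · 5/18 = 1/18, 1/5 · 5/9 = 1/9; these sum to 1/6.
Hence P(r = 8 | data) = (1/9) / (1/6) = 2/3.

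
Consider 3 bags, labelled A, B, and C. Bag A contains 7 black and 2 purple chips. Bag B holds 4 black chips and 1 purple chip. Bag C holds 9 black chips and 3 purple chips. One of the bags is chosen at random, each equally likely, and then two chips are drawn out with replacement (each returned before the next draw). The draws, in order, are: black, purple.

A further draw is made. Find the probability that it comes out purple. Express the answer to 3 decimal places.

0.225

For each hypothesis, P(data | H) works out to: P(data | bag A) = (7/9)(2/9) = 0.17284; P(data | bag B) = (4/5)(1/5) = 0.16; P(data | bag C) = (9/12)(3/12) = 0.1875.
Weighting by the prior gives 1/3 · 0.17284 = 0.057613, 1/3 · 0.16 = 0.053333, 1/3 · 0.1875 = 0.0625; summing to 0.17345.
Normalising, the posterior is P(bag A | data) = 0.33217, P(bag B | data) = 0.30749, P(bag C | data) = 0.36034.
The predictive probability is P(purple next | data) = (2/9)(0.33217) + (1/5)(0.30749) + (1/4)(0.36034) = 0.2254.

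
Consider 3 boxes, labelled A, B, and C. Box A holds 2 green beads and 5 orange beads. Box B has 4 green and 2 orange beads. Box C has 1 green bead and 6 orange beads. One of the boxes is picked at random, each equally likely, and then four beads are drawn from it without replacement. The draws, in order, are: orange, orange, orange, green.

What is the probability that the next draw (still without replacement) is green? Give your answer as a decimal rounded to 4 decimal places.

0.1667

For each hypothesis, P(data | H) works out to: P(data | box A) = (5/7)(4/6)(3/5)(2/4) = 1/7; P(data | box B) = (2/6)(1/5)(0/4) = 0; P(data | box C) = (6/7)(5/6)(4/5)(1/4) = 1/7.
Weighting by the prior gives 1/3 · 1/7 = 1/21, 1/3 · 0 = 0, 1/3 · 1/7 = 1/21; summing to 2/21.
The posterior is then P(box A | data) = 1/2, P(box B | data) = 0, P(box C | data) = 1/2.
Averaging over the posterior, P(green next | data) = (1/3)(1/2) + (0)(1/2) = 1/6.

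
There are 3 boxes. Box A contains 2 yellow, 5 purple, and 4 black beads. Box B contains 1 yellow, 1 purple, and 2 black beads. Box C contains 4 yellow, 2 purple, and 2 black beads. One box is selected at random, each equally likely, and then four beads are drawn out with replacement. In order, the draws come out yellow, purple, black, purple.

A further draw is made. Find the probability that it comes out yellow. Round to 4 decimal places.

For each hypothesis, P(data | H) works out to: P(data | box A) = (2/11)(5/11)(4/11)(5/11) = 0.01366; P(data | box B) = (1/4)(1/4)(2/4)(1/4) = 0.0078125; P(data | box C) = (4/8)(2/8)(2/8)(2/8) = 0.0078125.
Multiplying each by its prior: 1/3 · 0.01366 = 0.0045534, 1/3 · 0.0078125 = 0.0026042, 1/3 · 0.0078125 = 0.0026042; with total 0.0097618.
Dividing through by the total gives posterior P(box A | data) = 0.46646, P(box B | data) = 0.26677, P(box C | data) = 0.26677.
So P(yellow next | data) = Σ P(yellow next | H) P(H | data) = (2/11)(0.46646) + (1/4)(0.26677) + (1/2)(0.26677) = 0.28489.

0.2849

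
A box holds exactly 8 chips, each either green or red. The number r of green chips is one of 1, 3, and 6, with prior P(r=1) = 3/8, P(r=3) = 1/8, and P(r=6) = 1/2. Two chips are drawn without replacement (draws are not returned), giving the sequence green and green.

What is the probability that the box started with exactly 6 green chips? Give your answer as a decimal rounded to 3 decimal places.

0.952

Under each hypothesis, the probability of the observed sequence is: P(data | r = 1) = (1/8)(0/7) = 0; P(data | r = 3) = (3/8)(2/7) = 3/28; P(data | r = 6) = (6/8)(5/7) = 15/28.
Multiplying each by its prior: 3/8 · 0 = 0, 1/8 · 3/28 = 3/224, 1/2 · 15/28 = 15/56; summing to 9/32.
Hence P(r = 6 | data) = (15/56) / (9/32) = 20/21.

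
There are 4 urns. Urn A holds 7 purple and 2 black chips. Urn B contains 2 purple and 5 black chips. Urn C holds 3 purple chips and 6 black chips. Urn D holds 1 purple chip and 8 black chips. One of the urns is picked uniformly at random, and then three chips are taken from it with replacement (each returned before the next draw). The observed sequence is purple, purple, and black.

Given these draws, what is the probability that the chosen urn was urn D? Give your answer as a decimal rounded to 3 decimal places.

Under each hypothesis, the probability of the observed sequence is: P(data | urn A) = (7/9)(7/9)(2/9) = 0.13443; P(data | urn B) = (2/7)(2/7)(5/7) = 0.058309; P(data | urn C) = (3/9)(3/9)(6/9) = 0.074074; P(data | urn D) = (1/9)(1/9)(8/9) = 0.010974.
The prior-weighted likelihoods are 1/4 · 0.13443 = 0.033608, 1/4 · 0.058309 = 0.014577, 1/4 · 0.074074 = 0.018519, 1/4 · 0.010974 = 0.0027435; these sum to 0.069447.
So P(urn D | data) = (0.0027435) / (0.069447) = 0.039505.

0.040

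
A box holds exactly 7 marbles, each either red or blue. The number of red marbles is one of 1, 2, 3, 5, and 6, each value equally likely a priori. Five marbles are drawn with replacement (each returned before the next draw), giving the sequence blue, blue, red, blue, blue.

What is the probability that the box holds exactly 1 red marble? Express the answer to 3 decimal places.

For each hypothesis, P(data | H) works out to: P(data | r = 1) = (6/7)(6/7)(1/7)(6/7)(6/7) = 0.077111; P(data | r = 2) = (5/7)(5/7)(2/7)(5/7)(5/7) = 0.074374; P(data | r = 3) = (4/7)(4/7)(3/7)(4/7)(4/7) = 0.045695; P(data | r = 5) = (2/7)(2/7)(5/7)(2/7)(2/7) = 0.0047599; P(data | r = 6) = (1/7)(1/7)(6/7)(1/7)(1/7) = 0.00035699.
Weighting by the prior gives 1/5 · 0.077111 = 0.015422, 1/5 · 0.074374 = 0.014875, 1/5 · 0.045695 = 0.009139, 1/5 · 0.0047599 = 0.00095198, 1/5 · 0.00035699 = 7.1399e-05; summing to 0.040459.
By Bayes' rule, P(r = 1 | data) = (0.015422) / (0.040459) = 0.38118.

0.381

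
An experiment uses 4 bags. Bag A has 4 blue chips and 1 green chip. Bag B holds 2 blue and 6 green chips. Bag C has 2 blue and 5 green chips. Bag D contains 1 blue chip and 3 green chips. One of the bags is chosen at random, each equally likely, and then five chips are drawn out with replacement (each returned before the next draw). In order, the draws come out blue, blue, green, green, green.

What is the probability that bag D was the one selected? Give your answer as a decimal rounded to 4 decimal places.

0.3010

Under each hypothesis, the probability of the observed sequence is: P(data | bag A) = (4/5)(4/5)(1/5)(1/5)(1/5) = 0.00512; P(data | bag B) = (2/8)(2/8)(6/8)(6/8)(6/8) = 0.026367; P(data | bag C) = (2/7)(2/7)(5/7)(5/7)(5/7) = 0.02975; P(data | bag D) = (1/4)(1/4)(3/4)(3/4)(3/4) = 0.026367.
Weighting by the prior gives 1/4 · 0.00512 = 0.00128, 1/4 · 0.026367 = 0.0065918, 1/4 · 0.02975 = 0.0074374, 1/4 · 0.026367 = 0.0065918; with total 0.021901.
So P(bag D | data) = (0.0065918) / (0.021901) = 0.30098.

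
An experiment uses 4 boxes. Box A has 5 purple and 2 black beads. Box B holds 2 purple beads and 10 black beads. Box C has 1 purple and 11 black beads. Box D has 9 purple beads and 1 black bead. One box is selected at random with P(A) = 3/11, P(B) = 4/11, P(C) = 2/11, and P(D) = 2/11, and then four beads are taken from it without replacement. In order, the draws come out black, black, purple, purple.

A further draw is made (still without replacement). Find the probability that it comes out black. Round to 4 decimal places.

For each hypothesis, P(data | H) works out to: P(data | box A) = (2/7)(1/6)(5/5)(4/4) = 0.047619; P(data | box B) = (10/12)(9/11)(2/10)(1/9) = 0.015152; P(data | box C) = (11/12)(10/11)(1/10)(0/9) = 0; P(data | box D) = (1/10)(0/9) = 0.
Multiplying each by its prior: 3/11 · 0.047619 = 0.012987, 4/11 · 0.015152 = 0.0055096, 2/11 · 0 = 0, 2/11 · 0 = 0; these sum to 0.018497.
Dividing through by the total gives posterior P(box A | data) = 0.70213, P(box B | data) = 0.29787, P(box C | data) = 0, P(box D | data) = 0.
So P(black next | data) = Σ P(black next | H) P(H | data) = (0)(0.70213) + (1)(0.29787) = 0.29787.

0.2979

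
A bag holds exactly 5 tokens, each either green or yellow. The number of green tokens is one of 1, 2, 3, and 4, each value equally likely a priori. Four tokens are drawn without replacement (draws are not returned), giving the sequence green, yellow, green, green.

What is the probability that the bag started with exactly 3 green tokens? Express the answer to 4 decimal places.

The likelihood of the observed sequence under each hypothesis: P(data | r = 1) = (1/5)(4/4)(0/3) = 0; P(data | r = 2) = (2/5)(3/4)(1/3)(0/2) = 0; P(data | r = 3) = (3/5)(2/4)(2/3)(1/2) = 1/10; P(data | r = 4) = (4/5)(1/4)(3/3)(2/2) = 1/5.
Weighting by the prior gives 1/4 · 0 = 0, 1/4 · 0 = 0, 1/4 · 1/10 = 1/40, 1/4 · 1/5 = 1/20; these sum to 3/40.
So P(r = 3 | data) = (1/40) / (3/40) = 1/3.

0.3333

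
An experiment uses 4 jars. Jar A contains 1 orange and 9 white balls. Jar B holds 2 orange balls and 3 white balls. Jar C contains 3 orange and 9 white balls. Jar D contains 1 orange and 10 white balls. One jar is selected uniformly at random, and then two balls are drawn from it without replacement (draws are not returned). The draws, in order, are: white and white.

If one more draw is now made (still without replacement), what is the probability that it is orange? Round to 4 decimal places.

For each hypothesis, P(data | H) works out to: P(data | jar A) = (9/10)(8/9) = 4/5; P(data | jar B) = (3/5)(2/4) = 3/10; P(data | jar C) = (9/12)(8/11) = 6/11; P(data | jar D) = (10/11)(9/10) = 9/11.
Multiplying each by its prior: 1/4 · 4/5 = 1/5, 1/4 · 3/10 = 3/40, 1/4 · 6/11 = 3/22, 1/4 · 9/11 = 9/44; these sum to 271/440.
Normalising, the posterior is P(jar A | data) = 88/271, P(jar B | data) = 33/271, P(jar C | data) = 60/271, P(jar D | data) = 90/271.
So P(orange next | data) = Σ P(orange next | H) P(H | data) = (1/8)(88/271) + (2/3)(33/271) + (3/10)(60/271) + (1/9)(90/271) = 61/271.

0.2251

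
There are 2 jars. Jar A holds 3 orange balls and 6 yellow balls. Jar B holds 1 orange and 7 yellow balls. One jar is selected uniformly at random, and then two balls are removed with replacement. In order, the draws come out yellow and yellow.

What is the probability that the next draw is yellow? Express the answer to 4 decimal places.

Compute the likelihood of the observed sequence for each case: P(data | jar A) = (6/9)(6/9) = 0.44444; P(data | jar B) = (7/8)(7/8) = 0.76562.
The prior-weighted likelihoods are 1/2 · 0.44444 = 0.22222, 1/2 · 0.76562 = 0.38281; summing to 0.60503.
The posterior is then P(jar A | data) = 0.36729, P(jar B | data) = 0.63271.
So P(yellow next | data) = Σ P(yellow next | H) P(H | data) = (2/3)(0.36729) + (7/8)(0.63271) = 0.79848.

0.7985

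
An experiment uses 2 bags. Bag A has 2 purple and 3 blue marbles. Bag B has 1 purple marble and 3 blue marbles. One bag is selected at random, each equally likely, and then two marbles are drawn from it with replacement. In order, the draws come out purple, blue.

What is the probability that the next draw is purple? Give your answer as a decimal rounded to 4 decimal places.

The likelihood of the observed sequence under each hypothesis: P(data | bag A) = (2/5)(3/5) = 6/25; P(data | bag B) = (1/4)(3/4) = 3/16.
The prior-weighted likelihoods are 1/2 · 6/25 = 3/25, 1/2 · 3/16 = 3/32; summing to 171/800.
Dividing through by the total gives posterior P(bag A | data) = 32/57, P(bag B | data) = 25/57.
Averaging over the posterior, P(purple next | data) = (2/5)(32/57) + (1/4)(25/57) = 127/380.

0.3342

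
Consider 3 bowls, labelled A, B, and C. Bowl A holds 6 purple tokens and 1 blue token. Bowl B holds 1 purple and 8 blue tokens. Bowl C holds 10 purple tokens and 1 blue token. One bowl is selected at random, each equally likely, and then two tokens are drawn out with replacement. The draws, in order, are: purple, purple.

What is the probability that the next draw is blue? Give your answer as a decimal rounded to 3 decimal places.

The likelihood of the observed sequence under each hypothesis: P(data | bowl A) = (6/7)(6/7) = 0.73469; P(data | bowl B) = (1/9)(1/9) = 0.012346; P(data | bowl C) = (10/11)(10/11) = 0.82645.
The prior-weighted likelihoods are 1/3 · 0.73469 = 0.2449, 1/3 · 0.012346 = 0.0041152, 1/3 · 0.82645 = 0.27548; summing to 0.5245.
Dividing through by the total gives posterior P(bowl A | data) = 0.46692, P(bowl B | data) = 0.0078461, P(bowl C | data) = 0.52523.
Averaging over the posterior, P(blue next | data) = (1/7)(0.46692) + (8/9)(0.0078461) + (1/11)(0.52523) = 0.12143.

0.121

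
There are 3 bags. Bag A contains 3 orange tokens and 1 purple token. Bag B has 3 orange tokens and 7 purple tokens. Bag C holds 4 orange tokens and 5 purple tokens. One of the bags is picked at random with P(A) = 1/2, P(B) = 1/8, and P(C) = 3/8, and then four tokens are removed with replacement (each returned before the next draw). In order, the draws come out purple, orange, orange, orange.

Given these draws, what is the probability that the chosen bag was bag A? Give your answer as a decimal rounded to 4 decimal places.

Under each hypothesis, the probability of the observed sequence is: P(data | bag A) = (1/4)(3/4)(3/4)(3/4) = 0.10547; P(data | bag B) = (7/10)(3/10)(3/10)(3/10) = 0.0189; P(data | bag C) = (5/9)(4/9)(4/9)(4/9) = 0.048773.
Multiplying each by its prior: 1/2 · 0.10547 = 0.052734, 1/8 · 0.0189 = 0.0023625, 3/8 · 0.048773 = 0.01829; summing to 0.073387.
Therefore the posterior P(bag A | data) = (0.052734) / (0.073387) = 0.71858.

0.7186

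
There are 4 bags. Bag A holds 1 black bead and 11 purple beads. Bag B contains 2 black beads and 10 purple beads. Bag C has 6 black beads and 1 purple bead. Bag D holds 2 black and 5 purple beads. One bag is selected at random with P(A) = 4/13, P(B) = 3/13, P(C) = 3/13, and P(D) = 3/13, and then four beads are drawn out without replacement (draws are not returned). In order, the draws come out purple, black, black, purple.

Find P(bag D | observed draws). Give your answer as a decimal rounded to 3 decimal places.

0.759

Under each hypothesis, the probability of the observed sequence is: P(data | bag A) = (11/12)(1/11)(0/10) = 0; P(data | bag B) = (10/12)(2/11)(1/10)(9/9) = 0.015152; P(data | bag C) = (1/7)(6/6)(5/5)(0/4) = 0; P(data | bag D) = (5/7)(2/6)(1/5)(4/4) = 0.047619.
The prior-weighted likelihoods are 4/13 · 0 = 0, 3/13 · 0.015152 = 0.0034965, 3/13 · 0 = 0, 3/13 · 0.047619 = 0.010989; with total 0.014486.
Therefore the posterior P(bag D | data) = (0.010989) / (0.014486) = 0.75862.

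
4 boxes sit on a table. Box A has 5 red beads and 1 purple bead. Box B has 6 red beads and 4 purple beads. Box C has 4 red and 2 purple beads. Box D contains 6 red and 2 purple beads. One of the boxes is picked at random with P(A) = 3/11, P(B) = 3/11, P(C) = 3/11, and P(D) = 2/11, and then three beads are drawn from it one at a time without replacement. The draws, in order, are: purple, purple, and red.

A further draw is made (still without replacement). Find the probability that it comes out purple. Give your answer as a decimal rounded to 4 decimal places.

0.1500

For each hypothesis, P(data | H) works out to: P(data | box A) = (1/6)(0/5) = 0; P(data | box B) = (4/10)(3/9)(6/8) = 1/10; P(data | box C) = (2/6)(1/5)(4/4) = 1/15; P(data | box D) = (2/8)(1/7)(6/6) = 1/28.
Multiplying each by its prior: 3/11 · 0 = 0, 3/11 · 1/10 = 3/110, 3/11 · 1/15 = 1/55, 2/11 · 1/28 = 1/154; these sum to 4/77.
The posterior is then P(box A | data) = 0, P(box B | data) = 21/40, P(box C | data) = 7/20, P(box D | data) = 1/8.
The predictive probability is P(purple next | data) = (2/7)(21/40) + (0)(7/20) + (0)(1/8) = 3/20.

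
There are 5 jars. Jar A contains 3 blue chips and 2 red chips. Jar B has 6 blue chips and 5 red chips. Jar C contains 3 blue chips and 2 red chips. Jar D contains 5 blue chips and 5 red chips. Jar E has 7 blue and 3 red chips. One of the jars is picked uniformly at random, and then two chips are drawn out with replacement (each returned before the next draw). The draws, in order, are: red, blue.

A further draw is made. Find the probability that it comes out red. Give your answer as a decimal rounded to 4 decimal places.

For each hypothesis, P(data | H) works out to: P(data | jar A) = (2/5)(3/5) = 0.24; P(data | jar B) = (5/11)(6/11) = 0.24793; P(data | jar C) = (2/5)(3/5) = 0.24; P(data | jar D) = (5/10)(5/10) = 0.25; P(data | jar E) = (3/10)(7/10) = 0.21.
Multiplying each by its prior: 1/5 · 0.24 = 0.048, 1/5 · 0.24793 = 0.049587, 1/5 · 0.24 = 0.048, 1/5 · 0.25 = 0.05, 1/5 · 0.21 = 0.042; summing to 0.23759.
Dividing through by the total gives posterior P(jar A | data) = 0.20203, P(jar B | data) = 0.20871, P(jar C | data) = 0.20203, P(jar D | data) = 0.21045, P(jar E | data) = 0.17678.
So P(red next | data) = Σ P(red next | H) P(H | data) = (2/5)(0.20203) + (5/11)(0.20871) + (2/5)(0.20203) + (1/2)(0.21045) + (3/10)(0.17678) = 0.41475.

0.4148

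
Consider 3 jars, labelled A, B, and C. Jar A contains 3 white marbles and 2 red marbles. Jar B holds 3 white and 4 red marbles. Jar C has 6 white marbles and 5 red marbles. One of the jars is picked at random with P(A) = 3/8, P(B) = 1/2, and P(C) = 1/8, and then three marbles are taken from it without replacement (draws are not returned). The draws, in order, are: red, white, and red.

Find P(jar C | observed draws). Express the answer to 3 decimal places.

The likelihood of the observed sequence under each hypothesis: P(data | jar A) = (2/5)(3/4)(1/3) = 0.1; P(data | jar B) = (4/7)(3/6)(3/5) = 0.17143; P(data | jar C) = (5/11)(6/10)(4/9) = 0.12121.
Weighting by the prior gives 3/8 · 0.1 = 0.0375, 1/2 · 0.17143 = 0.085714, 1/8 · 0.12121 = 0.015152; summing to 0.13837.
So P(jar C | data) = (0.015152) / (0.13837) = 0.1095.

0.110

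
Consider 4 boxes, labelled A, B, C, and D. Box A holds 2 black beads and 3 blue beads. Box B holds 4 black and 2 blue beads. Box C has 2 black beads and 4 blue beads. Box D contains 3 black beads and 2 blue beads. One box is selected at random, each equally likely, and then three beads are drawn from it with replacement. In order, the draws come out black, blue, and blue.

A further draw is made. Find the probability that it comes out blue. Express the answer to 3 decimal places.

0.537

Under each hypothesis, the probability of the observed sequence is: P(data | box A) = (2/5)(3/5)(3/5) = 18/125; P(data | box B) = (4/6)(2/6)(2/6) = 2/27; P(data | box C) = (2/6)(4/6)(4/6) = 4/27; P(data | box D) = (3/5)(2/5)(2/5) = 12/125.
The prior-weighted likelihoods are 1/4 · 18/125 = 9/250, 1/4 · 2/27 = 1/54, 1/4 · 4/27 = 1/27, 1/4 · 12/125 = 3/125; with total 26/225.
Dividing through by the total gives posterior P(box A | data) = 0.31154, P(box B | data) = 0.16026, P(box C | data) = 0.32051, P(box D | data) = 0.20769.
Averaging over the posterior, P(blue next | data) = (3/5)(0.31154) + (1/3)(0.16026) + (2/3)(0.32051) + (2/5)(0.20769) = 0.53709.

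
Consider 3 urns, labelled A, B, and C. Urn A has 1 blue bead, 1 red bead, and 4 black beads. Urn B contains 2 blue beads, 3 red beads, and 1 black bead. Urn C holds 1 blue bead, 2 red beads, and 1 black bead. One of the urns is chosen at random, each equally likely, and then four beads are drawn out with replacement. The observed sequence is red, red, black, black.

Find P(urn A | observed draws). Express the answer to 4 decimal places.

The likelihood of the observed sequence under each hypothesis: P(data | urn A) = (1/6)(1/6)(4/6)(4/6) = 0.012346; P(data | urn B) = (3/6)(3/6)(1/6)(1/6) = 0.0069444; P(data | urn C) = (2/4)(2/4)(1/4)(1/4) = 0.015625.
Weighting by the prior gives 1/3 · 0.012346 = 0.0041152, 1/3 · 0.0069444 = 0.0023148, 1/3 · 0.015625 = 0.0052083; with total 0.011638.
So P(urn A | data) = (0.0041152) / (0.011638) = 0.35359.

0.3536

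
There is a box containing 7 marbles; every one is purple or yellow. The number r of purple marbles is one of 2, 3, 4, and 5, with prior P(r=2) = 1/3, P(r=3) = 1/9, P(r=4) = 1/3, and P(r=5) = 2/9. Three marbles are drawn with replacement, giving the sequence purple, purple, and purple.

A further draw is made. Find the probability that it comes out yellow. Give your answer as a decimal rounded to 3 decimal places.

0.378

For each hypothesis, P(data | H) works out to: P(data | r = 2) = (2/7)(2/7)(2/7) = 0.023324; P(data | r = 3) = (3/7)(3/7)(3/7) = 0.078717; P(data | r = 4) = (4/7)(4/7)(4/7) = 0.18659; P(data | r = 5) = (5/7)(5/7)(5/7) = 0.36443.
Weighting by the prior gives 1/3 · 0.023324 = 0.0077745, 1/9 · 0.078717 = 0.0087464, 1/3 · 0.18659 = 0.062196, 2/9 · 0.36443 = 0.080985; these sum to 0.1597.
Dividing through by the total gives posterior P(r = 2 | data) = 0.048682, P(r = 3 | data) = 0.054767, P(r = 4 | data) = 0.38945, P(r = 5 | data) = 0.5071.
So P(yellow next | data) = Σ P(yellow next | H) P(H | data) = (5/7)(0.048682) + (4/7)(0.054767) + (3/7)(0.38945) + (2/7)(0.5071) = 0.37786.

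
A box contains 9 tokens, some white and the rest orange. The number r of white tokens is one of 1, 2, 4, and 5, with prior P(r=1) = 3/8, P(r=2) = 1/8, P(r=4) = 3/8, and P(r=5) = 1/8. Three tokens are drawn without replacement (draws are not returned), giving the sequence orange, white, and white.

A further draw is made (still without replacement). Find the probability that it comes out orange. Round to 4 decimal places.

0.6350

For each hypothesis, P(data | H) works out to: P(data | r = 1) = (8/9)(1/8)(0/7) = 0; P(data | r = 2) = (7/9)(2/8)(1/7) = 0.027778; P(data | r = 4) = (5/9)(4/8)(3/7) = 0.11905; P(data | r = 5) = (4/9)(5/8)(4/7) = 0.15873.
The prior-weighted likelihoods are 3/8 · 0 = 0, 1/8 · 0.027778 = 0.0034722, 3/8 · 0.11905 = 0.044643, 1/8 · 0.15873 = 0.019841; summing to 0.067956.
Dividing through by the total gives posterior P(r = 1 | data) = 0, P(r = 2 | data) = 0.051095, P(r = 4 | data) = 0.65693, P(r = 5 | data) = 0.29197.
Averaging over the posterior, P(orange next | data) = (1)(0.051095) + (2/3)(0.65693) + (1/2)(0.29197) = 0.63504.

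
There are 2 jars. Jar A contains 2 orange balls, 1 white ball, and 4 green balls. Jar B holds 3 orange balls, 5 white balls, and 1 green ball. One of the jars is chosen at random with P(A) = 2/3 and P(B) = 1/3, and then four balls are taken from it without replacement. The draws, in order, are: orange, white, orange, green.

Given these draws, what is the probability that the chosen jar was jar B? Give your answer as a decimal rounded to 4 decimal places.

Compute the likelihood of the observed sequence for each case: P(data | jar A) = (2/7)(1/6)(1/5)(4/4) = 0.0095238; P(data | jar B) = (3/9)(5/8)(2/7)(1/6) = 0.0099206.
Multiplying each by its prior: 2/3 · 0.0095238 = 0.0063492, 1/3 · 0.0099206 = 0.0033069; summing to 0.0096561.
Therefore the posterior P(jar B | data) = (0.0033069) / (0.0096561) = 0.34247.

0.3425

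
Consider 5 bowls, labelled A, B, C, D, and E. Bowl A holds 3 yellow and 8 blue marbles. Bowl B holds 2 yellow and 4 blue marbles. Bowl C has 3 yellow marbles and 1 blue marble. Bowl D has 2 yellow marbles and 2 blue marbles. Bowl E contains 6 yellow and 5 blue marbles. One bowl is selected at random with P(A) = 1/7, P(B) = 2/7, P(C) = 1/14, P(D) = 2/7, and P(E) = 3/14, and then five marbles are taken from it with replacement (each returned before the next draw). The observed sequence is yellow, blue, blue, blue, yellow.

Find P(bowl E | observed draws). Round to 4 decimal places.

0.2062

The likelihood of the observed sequence under each hypothesis: P(data | bowl A) = (3/11)(8/11)(8/11)(8/11)(3/11) = 0.028612; P(data | bowl B) = (2/6)(4/6)(4/6)(4/6)(2/6) = 0.032922; P(data | bowl C) = (3/4)(1/4)(1/4)(1/4)(3/4) = 0.0087891; P(data | bowl D) = (2/4)(2/4)(2/4)(2/4)(2/4) = 0.03125; P(data | bowl E) = (6/11)(5/11)(5/11)(5/11)(6/11) = 0.027941.
Multiplying each by its prior: 1/7 · 0.028612 = 0.0040874, 2/7 · 0.032922 = 0.0094062, 1/14 · 0.0087891 = 0.00062779, 2/7 · 0.03125 = 0.0089286, 3/14 · 0.027941 = 0.0059875; with total 0.029037.
Hence P(bowl E | data) = (0.0059875) / (0.029037) = 0.2062.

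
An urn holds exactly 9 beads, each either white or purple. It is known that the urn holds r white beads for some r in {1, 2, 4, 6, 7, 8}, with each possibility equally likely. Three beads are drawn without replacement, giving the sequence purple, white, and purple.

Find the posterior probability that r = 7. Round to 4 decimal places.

Under each hypothesis, the probability of the observed sequence is: P(data | r = 1) = (8/9)(1/8)(7/7) = 1/9; P(data | r = 2) = (7/9)(2/8)(6/7) = 1/6; P(data | r = 4) = (5/9)(4/8)(4/7) = 10/63; P(data | r = 6) = (3/9)(6/8)(2/7) = 1/14; P(data | r = 7) = (2/9)(7/8)(1/7) = 1/36; P(data | r = 8) = (1/9)(8/8)(0/7) = 0.
The prior-weighted likelihoods are 1/6 · 1/9 = 1/54, 1/6 · 1/6 = 1/36, 1/6 · 10/63 = 5/189, 1/6 · 1/14 = 1/84, 1/6 · 1/36 = 1/216, 1/6 · 0 = 0; summing to 5/56.
So P(r = 7 | data) = (1/216) / (5/56) = 7/135.

0.0519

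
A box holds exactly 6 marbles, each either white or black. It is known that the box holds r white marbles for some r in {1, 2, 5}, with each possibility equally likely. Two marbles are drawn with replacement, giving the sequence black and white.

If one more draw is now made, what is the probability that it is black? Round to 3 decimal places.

0.574

For each hypothesis, P(data | H) works out to: P(data | r = 1) = (5/6)(1/6) = 5/36; P(data | r = 2) = (4/6)(2/6) = 2/9; P(data | r = 5) = (1/6)(5/6) = 5/36.
Weighting by the prior gives 1/3 · 5/36 = 5/108, 1/3 · 2/9 = 2/27, 1/3 · 5/36 = 5/108; these sum to 1/6.
Normalising, the posterior is P(r = 1 | data) = 5/18, P(r = 2 | data) = 4/9, P(r = 5 | data) = 5/18.
The predictive probability is P(black next | data) = (5/6)(5/18) + (2/3)(4/9) + (1/6)(5/18) = 31/54.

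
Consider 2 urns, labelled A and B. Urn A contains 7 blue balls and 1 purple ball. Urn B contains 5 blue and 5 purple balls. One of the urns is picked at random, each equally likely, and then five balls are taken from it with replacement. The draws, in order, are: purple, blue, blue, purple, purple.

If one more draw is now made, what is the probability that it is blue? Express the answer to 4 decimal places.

For each hypothesis, P(data | H) works out to: P(data | urn A) = (1/8)(7/8)(7/8)(1/8)(1/8) = 0.0014954; P(data | urn B) = (5/10)(5/10)(5/10)(5/10)(5/10) = 0.03125.
The prior-weighted likelihoods are 1/2 · 0.0014954 = 0.00074768, 1/2 · 0.03125 = 0.015625; summing to 0.016373.
Dividing through by the total gives posterior P(urn A | data) = 0.045666, P(urn B | data) = 0.95433.
Averaging over the posterior, P(blue next | data) = (7/8)(0.045666) + (1/2)(0.95433) = 0.51712.

0.5171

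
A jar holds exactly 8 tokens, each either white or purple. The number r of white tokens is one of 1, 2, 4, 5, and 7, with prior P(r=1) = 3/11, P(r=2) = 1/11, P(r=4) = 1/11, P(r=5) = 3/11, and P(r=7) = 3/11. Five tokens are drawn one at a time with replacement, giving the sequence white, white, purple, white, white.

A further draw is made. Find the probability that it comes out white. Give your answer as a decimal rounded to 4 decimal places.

0.7414

Under each hypothesis, the probability of the observed sequence is: P(data | r = 1) = (1/8)(1/8)(7/8)(1/8)(1/8) = 0.00021362; P(data | r = 2) = (2/8)(2/8)(6/8)(2/8)(2/8) = 0.0029297; P(data | r = 4) = (4/8)(4/8)(4/8)(4/8)(4/8) = 0.03125; P(data | r = 5) = (5/8)(5/8)(3/8)(5/8)(5/8) = 0.05722; P(data | r = 7) = (7/8)(7/8)(1/8)(7/8)(7/8) = 0.073273.
The prior-weighted likelihoods are 3/11 · 0.00021362 = 5.8261e-05, 1/11 · 0.0029297 = 0.00026634, 1/11 · 0.03125 = 0.0028409, 3/11 · 0.05722 = 0.015606, 3/11 · 0.073273 = 0.019983; with total 0.038755.
The posterior is then P(r = 1 | data) = 0.0015033, P(r = 2 | data) = 0.0068724, P(r = 4 | data) = 0.073305, P(r = 5 | data) = 0.40268, P(r = 7 | data) = 0.51564.
Averaging over the posterior, P(white next | data) = (1/8)(0.0015033) + (1/4)(0.0068724) + (1/2)(0.073305) + (5/8)(0.40268) + (7/8)(0.51564) = 0.74142.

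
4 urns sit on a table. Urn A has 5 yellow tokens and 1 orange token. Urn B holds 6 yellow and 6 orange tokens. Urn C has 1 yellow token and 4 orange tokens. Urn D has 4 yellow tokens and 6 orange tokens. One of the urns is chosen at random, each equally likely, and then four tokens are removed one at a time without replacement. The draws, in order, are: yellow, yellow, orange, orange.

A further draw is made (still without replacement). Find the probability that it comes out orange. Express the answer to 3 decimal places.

Under each hypothesis, the probability of the observed sequence is: P(data | urn A) = (5/6)(4/5)(1/4)(0/3) = 0; P(data | urn B) = (6/12)(5/11)(6/10)(5/9) = 5/66; P(data | urn C) = (1/5)(0/4) = 0; P(data | urn D) = (4/10)(3/9)(6/8)(5/7) = 1/14.
Weighting by the prior gives 1/4 · 0 = 0, 1/4 · 5/66 = 5/264, 1/4 · 0 = 0, 1/4 · 1/14 = 1/56; summing to 17/462.
Dividing through by the total gives posterior P(urn A | data) = 0, P(urn B | data) = 35/68, P(urn C | data) = 0, P(urn D | data) = 33/68.
The predictive probability is P(orange next | data) = (1/2)(35/68) + (2/3)(33/68) = 79/136.

0.581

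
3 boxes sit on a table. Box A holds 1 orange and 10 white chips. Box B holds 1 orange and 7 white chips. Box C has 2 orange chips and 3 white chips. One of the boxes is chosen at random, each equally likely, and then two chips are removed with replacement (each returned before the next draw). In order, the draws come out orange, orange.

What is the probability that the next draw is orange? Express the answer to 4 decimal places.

0.3627

Under each hypothesis, the probability of the observed sequence is: P(data | box A) = (1/11)(1/11) = 0.0082645; P(data | box B) = (1/8)(1/8) = 0.015625; P(data | box C) = (2/5)(2/5) = 0.16.
Multiplying each by its prior: 1/3 · 0.0082645 = 0.0027548, 1/3 · 0.015625 = 0.0052083, 1/3 · 0.16 = 0.053333; with total 0.061296.
Dividing through by the total gives posterior P(box A | data) = 0.044943, P(box B | data) = 0.08497, P(box C | data) = 0.87009.
So P(orange next | data) = Σ P(orange next | H) P(H | data) = (1/11)(0.044943) + (1/8)(0.08497) + (2/5)(0.87009) = 0.36274.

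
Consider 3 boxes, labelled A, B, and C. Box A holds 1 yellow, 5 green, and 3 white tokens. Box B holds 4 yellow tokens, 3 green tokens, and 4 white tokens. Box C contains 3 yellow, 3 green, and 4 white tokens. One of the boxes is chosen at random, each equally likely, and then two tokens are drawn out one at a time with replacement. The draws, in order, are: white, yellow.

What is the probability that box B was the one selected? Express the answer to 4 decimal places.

For each hypothesis, P(data | H) works out to: P(data | box A) = (3/9)(1/9) = 0.037037; P(data | box B) = (4/11)(4/11) = 0.13223; P(data | box C) = (4/10)(3/10) = 0.12.
Multiplying each by its prior: 1/3 · 0.037037 = 0.012346, 1/3 · 0.13223 = 0.044077, 1/3 · 0.12 = 0.04; summing to 0.096423.
Hence P(box B | data) = (0.044077) / (0.096423) = 0.45712.

0.4571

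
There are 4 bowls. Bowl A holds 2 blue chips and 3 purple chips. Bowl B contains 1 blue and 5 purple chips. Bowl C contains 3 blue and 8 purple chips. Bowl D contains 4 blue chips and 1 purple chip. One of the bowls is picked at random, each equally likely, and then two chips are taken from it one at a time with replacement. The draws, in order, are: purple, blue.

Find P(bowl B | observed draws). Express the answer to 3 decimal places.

0.188

Under each hypothesis, the probability of the observed sequence is: P(data | bowl A) = (3/5)(2/5) = 0.24; P(data | bowl B) = (5/6)(1/6) = 0.13889; P(data | bowl C) = (8/11)(3/11) = 0.19835; P(data | bowl D) = (1/5)(4/5) = 0.16.
Weighting by the prior gives 1/4 · 0.24 = 0.06, 1/4 · 0.13889 = 0.034722, 1/4 · 0.19835 = 0.049587, 1/4 · 0.16 = 0.04; these sum to 0.18431.
By Bayes' rule, P(bowl B | data) = (0.034722) / (0.18431) = 0.18839.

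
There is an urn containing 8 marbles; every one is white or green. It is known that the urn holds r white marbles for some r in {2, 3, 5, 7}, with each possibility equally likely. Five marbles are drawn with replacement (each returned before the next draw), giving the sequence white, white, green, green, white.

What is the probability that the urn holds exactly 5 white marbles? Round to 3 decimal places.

0.463

Under each hypothesis, the probability of the observed sequence is: P(data | r = 2) = (2/8)(2/8)(6/8)(6/8)(2/8) = 0.0087891; P(data | r = 3) = (3/8)(3/8)(5/8)(5/8)(3/8) = 0.020599; P(data | r = 5) = (5/8)(5/8)(3/8)(3/8)(5/8) = 0.034332; P(data | r = 7) = (7/8)(7/8)(1/8)(1/8)(7/8) = 0.010468.
The prior-weighted likelihoods are 1/4 · 0.0087891 = 0.0021973, 1/4 · 0.020599 = 0.0051498, 1/4 · 0.034332 = 0.0085831, 1/4 · 0.010468 = 0.0026169; summing to 0.018547.
By Bayes' rule, P(r = 5 | data) = (0.0085831) / (0.018547) = 0.46277.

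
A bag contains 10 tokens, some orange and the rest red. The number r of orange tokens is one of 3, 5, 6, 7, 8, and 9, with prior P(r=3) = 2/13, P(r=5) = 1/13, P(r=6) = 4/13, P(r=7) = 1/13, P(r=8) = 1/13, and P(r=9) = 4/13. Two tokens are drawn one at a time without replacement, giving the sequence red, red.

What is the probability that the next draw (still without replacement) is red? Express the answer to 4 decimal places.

0.4547

Compute the likelihood of the observed sequence for each case: P(data | r = 3) = (7/10)(6/9) = 7/15; P(data | r = 5) = (5/10)(4/9) = 2/9; P(data | r = 6) = (4/10)(3/9) = 2/15; P(data | r = 7) = (3/10)(2/9) = 1/15; P(data | r = 8) = (2/10)(1/9) = 1/45; P(data | r = 9) = (1/10)(0/9) = 0.
Multiplying each by its prior: 2/13 · 7/15 = 14/195, 1/13 · 2/9 = 2/117, 4/13 · 2/15 = 8/195, 1/13 · 1/15 = 1/195, 1/13 · 1/45 = 1/585, 4/13 · 0 = 0; with total 16/117.
Dividing through by the total gives posterior P(r = 3 | data) = 21/40, P(r = 5 | data) = 1/8, P(r = 6 | data) = 3/10, P(r = 7 | data) = 3/80, P(r = 8 | data) = 1/80, P(r = 9 | data) = 0.
The predictive probability is P(red next | data) = (5/8)(21/40) + (3/8)(1/8) + (1/4)(3/10) + (1/8)(3/80) + (0)(1/80) = 291/640.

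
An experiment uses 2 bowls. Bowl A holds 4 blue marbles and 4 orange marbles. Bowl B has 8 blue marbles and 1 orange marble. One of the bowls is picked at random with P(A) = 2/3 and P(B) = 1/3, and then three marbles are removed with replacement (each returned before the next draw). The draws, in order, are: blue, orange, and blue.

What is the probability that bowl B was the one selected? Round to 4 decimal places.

0.2599

Compute the likelihood of the observed sequence for each case: P(data | bowl A) = (4/8)(4/8)(4/8) = 0.125; P(data | bowl B) = (8/9)(1/9)(8/9) = 0.087791.
Multiplying each by its prior: 2/3 · 0.125 = 0.083333, 1/3 · 0.087791 = 0.029264; summing to 0.1126.
Therefore the posterior P(bowl B | data) = (0.029264) / (0.1126) = 0.2599.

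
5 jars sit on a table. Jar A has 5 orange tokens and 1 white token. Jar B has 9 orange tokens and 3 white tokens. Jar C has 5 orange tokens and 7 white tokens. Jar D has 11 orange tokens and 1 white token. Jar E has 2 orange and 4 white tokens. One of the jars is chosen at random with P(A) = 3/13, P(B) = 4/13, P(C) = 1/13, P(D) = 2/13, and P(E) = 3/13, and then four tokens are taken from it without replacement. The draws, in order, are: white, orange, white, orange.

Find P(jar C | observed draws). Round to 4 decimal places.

0.1699

Under each hypothesis, the probability of the observed sequence is: P(data | jar A) = (1/6)(5/5)(0/4) = 0; P(data | jar B) = (3/12)(9/11)(2/10)(8/9) = 0.036364; P(data | jar C) = (7/12)(5/11)(6/10)(4/9) = 0.070707; P(data | jar D) = (1/12)(11/11)(0/10) = 0; P(data | jar E) = (4/6)(2/5)(3/4)(1/3) = 0.066667.
Multiplying each by its prior: 3/13 · 0 = 0, 4/13 · 0.036364 = 0.011189, 1/13 · 0.070707 = 0.005439, 2/13 · 0 = 0, 3/13 · 0.066667 = 0.015385; summing to 0.032012.
By Bayes' rule, P(jar C | data) = (0.005439) / (0.032012) = 0.1699.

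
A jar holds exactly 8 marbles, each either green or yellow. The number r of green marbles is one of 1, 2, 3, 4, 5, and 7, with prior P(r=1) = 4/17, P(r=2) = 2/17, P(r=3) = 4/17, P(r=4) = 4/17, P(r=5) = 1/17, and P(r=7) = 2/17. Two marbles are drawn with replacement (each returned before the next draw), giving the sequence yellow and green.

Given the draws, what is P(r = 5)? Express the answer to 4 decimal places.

0.0732

Compute the likelihood of the observed sequence for each case: P(data | r = 1) = (7/8)(1/8) = 0.10938; P(data | r = 2) = (6/8)(2/8) = 0.1875; P(data | r = 3) = (5/8)(3/8) = 0.23438; P(data | r = 4) = (4/8)(4/8) = 0.25; P(data | r = 5) = (3/8)(5/8) = 0.23438; P(data | r = 7) = (1/8)(7/8) = 0.10938.
Weighting by the prior gives 4/17 · 0.10938 = 0.025735, 2/17 · 0.1875 = 0.022059, 4/17 · 0.23438 = 0.055147, 4/17 · 0.25 = 0.058824, 1/17 · 0.23438 = 0.013787, 2/17 · 0.10938 = 0.012868; summing to 0.18842.
Therefore the posterior P(r = 5 | data) = (0.013787) / (0.18842) = 0.073171.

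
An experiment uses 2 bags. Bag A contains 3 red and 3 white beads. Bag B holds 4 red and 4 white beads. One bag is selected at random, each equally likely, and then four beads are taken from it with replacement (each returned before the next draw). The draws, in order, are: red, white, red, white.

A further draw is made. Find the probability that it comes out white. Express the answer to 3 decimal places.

For each hypothesis, P(data | H) works out to: P(data | bag A) = (3/6)(3/6)(3/6)(3/6) = 1/16; P(data | bag B) = (4/8)(4/8)(4/8)(4/8) = 1/16.
Multiplying each by its prior: 1/2 · 1/16 = 1/32, 1/2 · 1/16 = 1/32; with total 1/16.
Dividing through by the total gives posterior P(bag A | data) = 1/2, P(bag B | data) = 1/2.
So P(white next | data) = Σ P(white next | H) P(H | data) = (1/2)(1/2) + (1/2)(1/2) = 1/2.

0.500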